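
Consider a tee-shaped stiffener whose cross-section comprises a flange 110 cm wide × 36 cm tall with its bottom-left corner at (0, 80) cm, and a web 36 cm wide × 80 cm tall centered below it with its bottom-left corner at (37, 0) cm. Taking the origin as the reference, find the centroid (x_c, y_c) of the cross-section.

x_c = 55.00 cm, y_c = 73.58 cm

web: A = 36 × 80 = 2880.00, centroid at (55.00, 40.00).
flange: A = 110 × 36 = 3960.00, centroid at (55.00, 98.00).
ΣA = 6840.00 cm², ΣAx_c = 376200.00 cm³, ΣAy_c = 503280.00 cm³.
x_c = 376200.00/6840.00 = 55.00 cm; y_c = 503280.00/6840.00 = 73.58 cm.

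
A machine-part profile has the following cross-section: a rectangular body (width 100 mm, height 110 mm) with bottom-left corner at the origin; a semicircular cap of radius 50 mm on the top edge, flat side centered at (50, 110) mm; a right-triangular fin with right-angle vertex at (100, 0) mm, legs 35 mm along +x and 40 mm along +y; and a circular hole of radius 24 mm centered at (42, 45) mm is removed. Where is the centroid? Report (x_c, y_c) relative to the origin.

x_c = 54.17 mm, y_c = 75.86 mm

Part | A | x̄ᵢ | ȳᵢ | A·x̄ᵢ | A·ȳᵢ
rectangular body | 11000.00 | 50.00 | 55.00 | 550000.00 | 605000.00
semicircular top | 3926.99 | 50.00 | 131.22 | 196349.54 | 515302.32
triangular fin | 700.00 | 111.67 | 13.33 | 78166.67 | 9333.33
hole | -1809.56 | 42.00 | 45.00 | -76001.41 | -81430.08
Σ | 13817.43 |  |  | 748514.80 | 1048205.57
x_c = 748514.80 / 13817.43 = 54.17 mm
y_c = 1048205.57 / 13817.43 = 75.86 mm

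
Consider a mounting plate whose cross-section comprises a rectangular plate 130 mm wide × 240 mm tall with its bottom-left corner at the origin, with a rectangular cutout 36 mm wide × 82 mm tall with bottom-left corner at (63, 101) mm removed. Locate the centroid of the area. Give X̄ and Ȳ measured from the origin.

Part | A | x̄ᵢ | ȳᵢ | A·x̄ᵢ | A·ȳᵢ
plate | 31200.00 | 65.00 | 120.00 | 2028000.00 | 3744000.00
hole | -2952.00 | 81.00 | 142.00 | -239112.00 | -419184.00
Σ | 28248.00 |  |  | 1788888.00 | 3324816.00
X̄ = 1788888.00 / 28248.00 = 63.33 mm
Ȳ = 3324816.00 / 28248.00 = 117.70 mm

X̄ = 63.33 mm, Ȳ = 117.70 mm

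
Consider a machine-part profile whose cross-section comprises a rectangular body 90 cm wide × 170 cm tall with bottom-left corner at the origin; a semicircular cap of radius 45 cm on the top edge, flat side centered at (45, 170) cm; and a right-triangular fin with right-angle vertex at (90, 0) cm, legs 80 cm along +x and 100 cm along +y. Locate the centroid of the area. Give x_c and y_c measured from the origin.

x_c = 57.75 cm, y_c = 90.54 cm

rectangular body: A = 90 × 170 = 15300.00, centroid at (45.00, 85.00).
semicircular top: A = ½π·45² = 3180.86, centroid at (45.00, 189.10).
triangular fin: A = ½·80·100 = 4000.00, centroid at (116.67, 33.33).
ΣA = 22480.86 cm²
ΣAx_c = (15300.00)(45.00) + (3180.86)(45.00) + (4000.00)(116.67) = 1298305.48 cm³
ΣAy_c = (15300.00)(85.00) + (3180.86)(189.10) + (4000.00)(33.33) = 2035329.97 cm³
x_c = 1298305.48 / 22480.86 = 57.75 cm
y_c = 2035329.97 / 22480.86 = 90.54 cm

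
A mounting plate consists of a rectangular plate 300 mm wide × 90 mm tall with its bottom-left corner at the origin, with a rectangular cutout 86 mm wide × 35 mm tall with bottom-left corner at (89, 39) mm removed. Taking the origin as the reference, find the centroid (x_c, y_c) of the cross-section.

x_c = 152.26 mm, y_c = 43.56 mm

plate: A = 300 × 90 = 27000.00, centroid at (150.00, 45.00).
hole: A = −(86 × 35) = -3010.00, centroid at (132.00, 56.50).
ΣA = 23990.00 mm², ΣAx_c = 3652680.00 mm³, ΣAy_c = 1044935.00 mm³.
x_c = 3652680.00/23990.00 = 152.26 mm; y_c = 1044935.00/23990.00 = 43.56 mm.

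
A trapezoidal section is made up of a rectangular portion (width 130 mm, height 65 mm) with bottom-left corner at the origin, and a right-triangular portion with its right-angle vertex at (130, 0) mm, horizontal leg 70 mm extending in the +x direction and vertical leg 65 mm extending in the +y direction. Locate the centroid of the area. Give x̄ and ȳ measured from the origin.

x̄ = 83.74 mm, ȳ = 30.20 mm

rectangular portion: A = 130 × 65 = 8450.00, centroid at (65.00, 32.50).
triangular portion: A = ½·70·65 = 2275.00, centroid at (153.33, 21.67).
ΣA = 10725.00 mm², ΣAx̄ = 898083.33 mm³, ΣAȳ = 323916.67 mm³.
x̄ = 898083.33/10725.00 = 83.74 mm; ȳ = 323916.67/10725.00 = 30.20 mm.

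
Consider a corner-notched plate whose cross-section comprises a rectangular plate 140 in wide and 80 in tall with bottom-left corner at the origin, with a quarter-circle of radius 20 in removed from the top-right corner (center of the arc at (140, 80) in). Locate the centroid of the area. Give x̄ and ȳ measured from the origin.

Part | A | x̄ᵢ | ȳᵢ | A·x̄ᵢ | A·ȳᵢ
plate | 11200.00 | 70.00 | 40.00 | 784000.00 | 448000.00
removed quarter-circle | -314.16 | 131.51 | 71.51 | -41315.63 | -22466.07
Σ | 10885.84 |  |  | 742684.37 | 425533.93
x̄ = 742684.37 / 10885.84 = 68.22 in
ȳ = 425533.93 / 10885.84 = 39.09 in

x̄ = 68.22 in, ȳ = 39.09 in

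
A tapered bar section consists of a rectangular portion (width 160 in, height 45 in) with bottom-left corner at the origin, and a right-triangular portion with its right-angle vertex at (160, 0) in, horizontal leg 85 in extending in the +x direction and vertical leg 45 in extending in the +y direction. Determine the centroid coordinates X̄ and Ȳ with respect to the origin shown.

X̄ = 102.74 in, Ȳ = 20.93 in

rectangular portion: A = 160 × 45 = 7200.00, centroid at (80.00, 22.50).
triangular portion: A = ½·85·45 = 1912.50, centroid at (188.33, 15.00).
ΣA = 9112.50 in², ΣAX̄ = 936187.50 in³, ΣAȲ = 190687.50 in³.
X̄ = 936187.50/9112.50 = 102.74 in; Ȳ = 190687.50/9112.50 = 20.93 in.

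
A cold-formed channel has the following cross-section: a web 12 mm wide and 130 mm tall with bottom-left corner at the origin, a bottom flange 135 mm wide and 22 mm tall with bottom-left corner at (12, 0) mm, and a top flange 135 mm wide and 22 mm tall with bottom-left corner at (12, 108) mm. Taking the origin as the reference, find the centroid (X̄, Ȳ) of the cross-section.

web: A = 12 × 130 = 1560.00, centroid at (6.00, 65.00).
bottom flange: A = 135 × 22 = 2970.00, centroid at (79.50, 11.00).
top flange: A = 135 × 22 = 2970.00, centroid at (79.50, 119.00).
ΣA = 7500.00 mm²
ΣAX̄ = (1560.00)(6.00) + (2970.00)(79.50) + (2970.00)(79.50) = 481590.00 mm³
ΣAȲ = (1560.00)(65.00) + (2970.00)(11.00) + (2970.00)(119.00) = 487500.00 mm³
X̄ = 481590.00 / 7500.00 = 64.21 mm
Ȳ = 487500.00 / 7500.00 = 65.00 mm

X̄ = 64.21 mm, Ȳ = 65.00 mm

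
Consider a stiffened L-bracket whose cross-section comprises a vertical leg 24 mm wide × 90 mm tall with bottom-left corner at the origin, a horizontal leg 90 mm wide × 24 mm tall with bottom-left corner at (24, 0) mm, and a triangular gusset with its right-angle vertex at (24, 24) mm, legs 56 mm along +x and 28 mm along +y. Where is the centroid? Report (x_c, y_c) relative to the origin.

x_c = 40.83 mm, y_c = 29.24 mm

vertical leg: A = 24 × 90 = 2160.00, centroid at (12.00, 45.00).
horizontal leg: A = 90 × 24 = 2160.00, centroid at (69.00, 12.00).
gusset: A = ½·56·28 = 784.00, centroid at (42.67, 33.33).
ΣA = 5104.00 mm²
ΣAx_c = (2160.00)(12.00) + (2160.00)(69.00) + (784.00)(42.67) = 208410.67 mm³
ΣAy_c = (2160.00)(45.00) + (2160.00)(12.00) + (784.00)(33.33) = 149253.33 mm³
x_c = 208410.67 / 5104.00 = 40.83 mm
y_c = 149253.33 / 5104.00 = 29.24 mm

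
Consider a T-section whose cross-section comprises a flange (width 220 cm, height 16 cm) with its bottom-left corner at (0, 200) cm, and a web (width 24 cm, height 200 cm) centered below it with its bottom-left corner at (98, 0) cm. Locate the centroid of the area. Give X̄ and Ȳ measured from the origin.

X̄ = 110.00 cm, Ȳ = 145.69 cm

web: A = 24 × 200 = 4800.00, centroid at (110.00, 100.00).
flange: A = 220 × 16 = 3520.00, centroid at (110.00, 208.00).
ΣA = 8320.00 cm², ΣAX̄ = 915200.00 cm³, ΣAȲ = 1212160.00 cm³.
X̄ = 915200.00/8320.00 = 110.00 cm; Ȳ = 1212160.00/8320.00 = 145.69 cm.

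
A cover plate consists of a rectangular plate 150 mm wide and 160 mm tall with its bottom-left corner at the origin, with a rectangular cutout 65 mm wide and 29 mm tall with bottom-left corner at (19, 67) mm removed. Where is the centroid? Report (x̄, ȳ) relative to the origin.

x̄ = 77.00 mm, ȳ = 79.87 mm

plate: A = 150 × 160 = 24000.00, centroid at (75.00, 80.00).
hole: A = −(65 × 29) = -1885.00, centroid at (51.50, 81.50).
ΣA = 22115.00 mm², ΣAx̄ = 1702922.50 mm³, ΣAȳ = 1766372.50 mm³.
x̄ = 1702922.50/22115.00 = 77.00 mm; ȳ = 1766372.50/22115.00 = 79.87 mm.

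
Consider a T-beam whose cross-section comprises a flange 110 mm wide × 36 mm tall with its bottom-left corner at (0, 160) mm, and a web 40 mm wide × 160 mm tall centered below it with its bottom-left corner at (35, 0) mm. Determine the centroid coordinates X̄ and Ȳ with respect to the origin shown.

X̄ = 55.00 mm, Ȳ = 117.46 mm

web: A = 40 × 160 = 6400.00, centroid at (55.00, 80.00).
flange: A = 110 × 36 = 3960.00, centroid at (55.00, 178.00).
ΣA = 10360.00 mm²
ΣAX̄ = (6400.00)(55.00) + (3960.00)(55.00) = 569800.00 mm³
ΣAȲ = (6400.00)(80.00) + (3960.00)(178.00) = 1216880.00 mm³
X̄ = 569800.00 / 10360.00 = 55.00 mm
Ȳ = 1216880.00 / 10360.00 = 117.46 mm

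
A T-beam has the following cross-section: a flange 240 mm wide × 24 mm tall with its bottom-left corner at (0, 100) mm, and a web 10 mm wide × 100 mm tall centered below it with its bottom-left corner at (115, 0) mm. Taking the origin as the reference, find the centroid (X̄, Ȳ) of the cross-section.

X̄ = 120.00 mm, Ȳ = 102.83 mm

web: A = 10 × 100 = 1000.00, centroid at (120.00, 50.00).
flange: A = 240 × 24 = 5760.00, centroid at (120.00, 112.00).
ΣA = 6760.00 mm², ΣAX̄ = 811200.00 mm³, ΣAȲ = 695120.00 mm³.
X̄ = 811200.00/6760.00 = 120.00 mm; Ȳ = 695120.00/6760.00 = 102.83 mm.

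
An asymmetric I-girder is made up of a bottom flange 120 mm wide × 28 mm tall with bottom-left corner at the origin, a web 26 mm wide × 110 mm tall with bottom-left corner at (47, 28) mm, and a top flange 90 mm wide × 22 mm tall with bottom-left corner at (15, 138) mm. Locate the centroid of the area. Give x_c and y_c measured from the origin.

x_c = 60.00 mm, y_c = 70.66 mm

bottom flange: A = 120 × 28 = 3360.00, centroid at (60.00, 14.00).
web: A = 26 × 110 = 2860.00, centroid at (60.00, 83.00).
top flange: A = 90 × 22 = 1980.00, centroid at (60.00, 149.00).
ΣA = 8200.00 mm²
ΣAx_c = (3360.00)(60.00) + (2860.00)(60.00) + (1980.00)(60.00) = 492000.00 mm³
ΣAy_c = (3360.00)(14.00) + (2860.00)(83.00) + (1980.00)(149.00) = 579440.00 mm³
x_c = 492000.00 / 8200.00 = 60.00 mm
y_c = 579440.00 / 8200.00 = 70.66 mm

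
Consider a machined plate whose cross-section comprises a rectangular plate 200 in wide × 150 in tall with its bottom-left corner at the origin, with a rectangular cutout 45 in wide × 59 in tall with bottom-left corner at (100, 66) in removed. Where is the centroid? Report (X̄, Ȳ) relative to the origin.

Part | A | x̄ᵢ | ȳᵢ | A·x̄ᵢ | A·ȳᵢ
plate | 30000.00 | 100.00 | 75.00 | 3000000.00 | 2250000.00
hole | -2655.00 | 122.50 | 95.50 | -325237.50 | -253552.50
Σ | 27345.00 |  |  | 2674762.50 | 1996447.50
X̄ = 2674762.50 / 27345.00 = 97.82 in
Ȳ = 1996447.50 / 27345.00 = 73.01 in

X̄ = 97.82 in, Ȳ = 73.01 in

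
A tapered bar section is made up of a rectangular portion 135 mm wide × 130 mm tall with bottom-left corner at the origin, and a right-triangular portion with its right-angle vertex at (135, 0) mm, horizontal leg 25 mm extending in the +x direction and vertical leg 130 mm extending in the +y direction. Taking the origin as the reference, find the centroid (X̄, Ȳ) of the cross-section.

rectangular portion: A = 135 × 130 = 17550.00, centroid at (67.50, 65.00).
triangular portion: A = ½·25·130 = 1625.00, centroid at (143.33, 43.33).
ΣA = 19175.00 mm²
ΣAX̄ = (17550.00)(67.50) + (1625.00)(143.33) = 1417541.67 mm³
ΣAȲ = (17550.00)(65.00) + (1625.00)(43.33) = 1211166.67 mm³
X̄ = 1417541.67 / 19175.00 = 73.93 mm
Ȳ = 1211166.67 / 19175.00 = 63.16 mm

X̄ = 73.93 mm, Ȳ = 63.16 mm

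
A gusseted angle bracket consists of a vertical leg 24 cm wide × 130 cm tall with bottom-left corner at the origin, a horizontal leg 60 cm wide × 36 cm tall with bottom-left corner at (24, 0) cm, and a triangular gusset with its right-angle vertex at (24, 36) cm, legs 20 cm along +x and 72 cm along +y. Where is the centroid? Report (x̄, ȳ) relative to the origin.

Part | A | x̄ᵢ | ȳᵢ | A·x̄ᵢ | A·ȳᵢ
vertical leg | 3120.00 | 12.00 | 65.00 | 37440.00 | 202800.00
horizontal leg | 2160.00 | 54.00 | 18.00 | 116640.00 | 38880.00
gusset | 720.00 | 30.67 | 60.00 | 22080.00 | 43200.00
Σ | 6000.00 |  |  | 176160.00 | 284880.00
x̄ = 176160.00 / 6000.00 = 29.36 cm
ȳ = 284880.00 / 6000.00 = 47.48 cm

x̄ = 29.36 cm, ȳ = 47.48 cm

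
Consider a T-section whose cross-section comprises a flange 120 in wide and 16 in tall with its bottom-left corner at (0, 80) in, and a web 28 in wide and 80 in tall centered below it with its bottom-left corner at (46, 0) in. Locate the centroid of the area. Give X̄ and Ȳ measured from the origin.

web: A = 28 × 80 = 2240.00, centroid at (60.00, 40.00).
flange: A = 120 × 16 = 1920.00, centroid at (60.00, 88.00).
ΣA = 4160.00 in²
ΣAX̄ = (2240.00)(60.00) + (1920.00)(60.00) = 249600.00 in³
ΣAȲ = (2240.00)(40.00) + (1920.00)(88.00) = 258560.00 in³
X̄ = 249600.00 / 4160.00 = 60.00 in
Ȳ = 258560.00 / 4160.00 = 62.15 in

X̄ = 60.00 in, Ȳ = 62.15 in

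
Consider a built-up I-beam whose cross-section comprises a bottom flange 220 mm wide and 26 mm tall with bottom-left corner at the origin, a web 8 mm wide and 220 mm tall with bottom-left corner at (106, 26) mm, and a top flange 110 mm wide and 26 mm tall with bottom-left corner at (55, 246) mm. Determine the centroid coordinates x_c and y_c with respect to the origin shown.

x_c = 110.00 mm, y_c = 101.98 mm

Part | A | x̄ᵢ | ȳᵢ | A·x̄ᵢ | A·ȳᵢ
bottom flange | 5720.00 | 110.00 | 13.00 | 629200.00 | 74360.00
web | 1760.00 | 110.00 | 136.00 | 193600.00 | 239360.00
top flange | 2860.00 | 110.00 | 259.00 | 314600.00 | 740740.00
Σ | 10340.00 |  |  | 1137400.00 | 1054460.00
x_c = 1137400.00 / 10340.00 = 110.00 mm
y_c = 1054460.00 / 10340.00 = 101.98 mm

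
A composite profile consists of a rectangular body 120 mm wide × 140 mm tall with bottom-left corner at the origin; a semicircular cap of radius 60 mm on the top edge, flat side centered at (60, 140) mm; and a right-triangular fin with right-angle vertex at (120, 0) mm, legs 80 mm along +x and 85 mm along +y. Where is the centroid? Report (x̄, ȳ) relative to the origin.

x̄ = 71.40 mm, ȳ = 85.40 mm

rectangular body: A = 120 × 140 = 16800.00, centroid at (60.00, 70.00).
semicircular top: A = ½π·60² = 5654.87, centroid at (60.00, 165.46).
triangular fin: A = ½·80·85 = 3400.00, centroid at (146.67, 28.33).
ΣA = 25854.87 mm², ΣAx̄ = 1845958.67 mm³, ΣAȳ = 2208014.68 mm³.
x̄ = 1845958.67/25854.87 = 71.40 mm; ȳ = 2208014.68/25854.87 = 85.40 mm.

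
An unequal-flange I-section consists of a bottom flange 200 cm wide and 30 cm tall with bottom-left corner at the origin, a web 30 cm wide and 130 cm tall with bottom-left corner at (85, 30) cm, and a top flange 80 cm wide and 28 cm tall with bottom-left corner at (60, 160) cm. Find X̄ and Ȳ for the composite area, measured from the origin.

Part | A | x̄ᵢ | ȳᵢ | A·x̄ᵢ | A·ȳᵢ
bottom flange | 6000.00 | 100.00 | 15.00 | 600000.00 | 90000.00
web | 3900.00 | 100.00 | 95.00 | 390000.00 | 370500.00
top flange | 2240.00 | 100.00 | 174.00 | 224000.00 | 389760.00
Σ | 12140.00 |  |  | 1214000.00 | 850260.00
X̄ = 1214000.00 / 12140.00 = 100.00 cm
Ȳ = 850260.00 / 12140.00 = 70.04 cm

X̄ = 100.00 cm, Ȳ = 70.04 cm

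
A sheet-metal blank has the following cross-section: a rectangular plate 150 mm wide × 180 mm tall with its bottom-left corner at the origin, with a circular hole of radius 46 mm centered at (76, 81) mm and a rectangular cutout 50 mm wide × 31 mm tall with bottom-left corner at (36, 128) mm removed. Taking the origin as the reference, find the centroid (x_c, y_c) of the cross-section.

plate: A = 150 × 180 = 27000.00, centroid at (75.00, 90.00).
hole 1: A = −π·46² = -6647.61, centroid at (76.00, 81.00).
hole 2: A = −(50 × 31) = -1550.00, centroid at (61.00, 143.50).
ΣA = 18802.39 mm², ΣAx_c = 1425231.64 mm³, ΣAy_c = 1669118.59 mm³.
x_c = 1425231.64/18802.39 = 75.80 mm; y_c = 1669118.59/18802.39 = 88.77 mm.

x_c = 75.80 mm, y_c = 88.77 mm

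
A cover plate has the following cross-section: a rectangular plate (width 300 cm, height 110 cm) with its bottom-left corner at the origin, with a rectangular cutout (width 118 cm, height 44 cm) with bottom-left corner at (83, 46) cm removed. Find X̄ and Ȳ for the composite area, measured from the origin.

X̄ = 151.49 cm, Ȳ = 52.57 cm

Part | A | x̄ᵢ | ȳᵢ | A·x̄ᵢ | A·ȳᵢ
plate | 33000.00 | 150.00 | 55.00 | 4950000.00 | 1815000.00
hole | -5192.00 | 142.00 | 68.00 | -737264.00 | -353056.00
Σ | 27808.00 |  |  | 4212736.00 | 1461944.00
X̄ = 4212736.00 / 27808.00 = 151.49 cm
Ȳ = 1461944.00 / 27808.00 = 52.57 cm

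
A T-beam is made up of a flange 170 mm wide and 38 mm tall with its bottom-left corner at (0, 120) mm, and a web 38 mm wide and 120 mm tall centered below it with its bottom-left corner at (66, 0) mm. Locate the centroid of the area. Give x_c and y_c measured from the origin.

Part | A | x̄ᵢ | ȳᵢ | A·x̄ᵢ | A·ȳᵢ
web | 4560.00 | 85.00 | 60.00 | 387600.00 | 273600.00
flange | 6460.00 | 85.00 | 139.00 | 549100.00 | 897940.00
Σ | 11020.00 |  |  | 936700.00 | 1171540.00
x_c = 936700.00 / 11020.00 = 85.00 mm
y_c = 1171540.00 / 11020.00 = 106.31 mm

x_c = 85.00 mm, y_c = 106.31 mm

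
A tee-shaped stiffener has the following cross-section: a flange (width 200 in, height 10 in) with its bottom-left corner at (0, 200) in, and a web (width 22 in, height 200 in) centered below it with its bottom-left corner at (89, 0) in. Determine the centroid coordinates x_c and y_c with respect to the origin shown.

web: A = 22 × 200 = 4400.00, centroid at (100.00, 100.00).
flange: A = 200 × 10 = 2000.00, centroid at (100.00, 205.00).
ΣA = 6400.00 in², ΣAx_c = 640000.00 in³, ΣAy_c = 850000.00 in³.
x_c = 640000.00/6400.00 = 100.00 in; y_c = 850000.00/6400.00 = 132.81 in.

x_c = 100.00 in, y_c = 132.81 in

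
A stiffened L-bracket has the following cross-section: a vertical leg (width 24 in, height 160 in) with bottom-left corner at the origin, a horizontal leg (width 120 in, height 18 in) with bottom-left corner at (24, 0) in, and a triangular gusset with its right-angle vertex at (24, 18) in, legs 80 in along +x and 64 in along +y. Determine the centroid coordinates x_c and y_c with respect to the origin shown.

vertical leg: A = 24 × 160 = 3840.00, centroid at (12.00, 80.00).
horizontal leg: A = 120 × 18 = 2160.00, centroid at (84.00, 9.00).
gusset: A = ½·80·64 = 2560.00, centroid at (50.67, 39.33).
ΣA = 8560.00 in²
ΣAx_c = (3840.00)(12.00) + (2160.00)(84.00) + (2560.00)(50.67) = 357226.67 in³
ΣAy_c = (3840.00)(80.00) + (2160.00)(9.00) + (2560.00)(39.33) = 427333.33 in³
x_c = 357226.67 / 8560.00 = 41.73 in
y_c = 427333.33 / 8560.00 = 49.92 in

x_c = 41.73 in, y_c = 49.92 in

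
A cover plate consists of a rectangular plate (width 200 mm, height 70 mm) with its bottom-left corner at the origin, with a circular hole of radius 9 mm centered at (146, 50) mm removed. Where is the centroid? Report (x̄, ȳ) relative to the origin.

x̄ = 99.15 mm, ȳ = 34.72 mm

plate: A = 200 × 70 = 14000.00, centroid at (100.00, 35.00).
hole: A = −π·9² = -254.47, centroid at (146.00, 50.00).
ΣA = 13745.53 mm², ΣAx̄ = 1362847.53 mm³, ΣAȳ = 477276.55 mm³.
x̄ = 1362847.53/13745.53 = 99.15 mm; ȳ = 477276.55/13745.53 = 34.72 mm.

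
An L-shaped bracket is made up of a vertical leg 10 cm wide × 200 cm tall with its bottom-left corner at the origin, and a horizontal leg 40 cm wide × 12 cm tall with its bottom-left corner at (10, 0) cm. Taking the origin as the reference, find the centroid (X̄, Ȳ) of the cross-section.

vertical leg: A = 10 × 200 = 2000.00, centroid at (5.00, 100.00).
horizontal leg: A = 40 × 12 = 480.00, centroid at (30.00, 6.00).
ΣA = 2480.00 cm², ΣAX̄ = 24400.00 cm³, ΣAȲ = 202880.00 cm³.
X̄ = 24400.00/2480.00 = 9.84 cm; Ȳ = 202880.00/2480.00 = 81.81 cm.

X̄ = 9.84 cm, Ȳ = 81.81 cm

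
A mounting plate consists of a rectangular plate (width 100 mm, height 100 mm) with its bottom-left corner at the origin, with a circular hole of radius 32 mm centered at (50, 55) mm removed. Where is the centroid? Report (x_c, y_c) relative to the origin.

x_c = 50.00 mm, y_c = 47.63 mm

plate: A = 100 × 100 = 10000.00, centroid at (50.00, 50.00).
hole: A = −π·32² = -3216.99, centroid at (50.00, 55.00).
ΣA = 6783.01 mm²
ΣAx_c = (10000.00)(50.00) + (-3216.99)(50.00) = 339150.46 mm³
ΣAy_c = (10000.00)(50.00) + (-3216.99)(55.00) = 323065.50 mm³
x_c = 339150.46 / 6783.01 = 50.00 mm
y_c = 323065.50 / 6783.01 = 47.63 mm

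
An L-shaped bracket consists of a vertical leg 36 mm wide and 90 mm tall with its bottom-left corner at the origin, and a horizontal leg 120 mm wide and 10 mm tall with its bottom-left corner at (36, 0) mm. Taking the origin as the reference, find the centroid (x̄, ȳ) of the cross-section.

vertical leg: A = 36 × 90 = 3240.00, centroid at (18.00, 45.00).
horizontal leg: A = 120 × 10 = 1200.00, centroid at (96.00, 5.00).
ΣA = 4440.00 mm²
ΣAx̄ = (3240.00)(18.00) + (1200.00)(96.00) = 173520.00 mm³
ΣAȳ = (3240.00)(45.00) + (1200.00)(5.00) = 151800.00 mm³
x̄ = 173520.00 / 4440.00 = 39.08 mm
ȳ = 151800.00 / 4440.00 = 34.19 mm

x̄ = 39.08 mm, ȳ = 34.19 mm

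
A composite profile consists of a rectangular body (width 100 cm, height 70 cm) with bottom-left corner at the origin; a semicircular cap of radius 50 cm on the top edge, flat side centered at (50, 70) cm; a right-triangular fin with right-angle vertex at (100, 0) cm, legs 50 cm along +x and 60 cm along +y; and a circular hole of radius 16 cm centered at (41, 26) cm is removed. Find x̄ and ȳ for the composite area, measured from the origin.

rectangular body: A = 100 × 70 = 7000.00, centroid at (50.00, 35.00).
semicircular top: A = ½π·50² = 3926.99, centroid at (50.00, 91.22).
triangular fin: A = ½·50·60 = 1500.00, centroid at (116.67, 20.00).
hole: A = −π·16² = -804.25, centroid at (41.00, 26.00).
ΣA = 11622.74 cm²
ΣAx̄ = (7000.00)(50.00) + (3926.99)(50.00) + (1500.00)(116.67) + (-804.25)(41.00) = 688375.38 cm³
ΣAȳ = (7000.00)(35.00) + (3926.99)(91.22) + (1500.00)(20.00) + (-804.25)(26.00) = 612312.25 cm³
x̄ = 688375.38 / 11622.74 = 59.23 cm
ȳ = 612312.25 / 11622.74 = 52.68 cm

x̄ = 59.23 cm, ȳ = 52.68 cm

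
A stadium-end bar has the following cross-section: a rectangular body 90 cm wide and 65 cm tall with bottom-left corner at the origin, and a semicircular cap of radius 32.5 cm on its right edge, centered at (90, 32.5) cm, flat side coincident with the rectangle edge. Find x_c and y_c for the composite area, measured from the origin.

x_c = 57.99 cm, y_c = 32.50 cm

rectangular body: A = 90 × 65 = 5850.00, centroid at (45.00, 32.50).
semicircular end: A = ½π·32.5² = 1659.15, centroid at (103.79, 32.50).
ΣA = 7509.15 cm²
ΣAx_c = (5850.00)(45.00) + (1659.15)(103.79) = 435459.24 cm³
ΣAy_c = (5850.00)(32.50) + (1659.15)(32.50) = 244047.49 cm³
x_c = 435459.24 / 7509.15 = 57.99 cm
y_c = 244047.49 / 7509.15 = 32.50 cm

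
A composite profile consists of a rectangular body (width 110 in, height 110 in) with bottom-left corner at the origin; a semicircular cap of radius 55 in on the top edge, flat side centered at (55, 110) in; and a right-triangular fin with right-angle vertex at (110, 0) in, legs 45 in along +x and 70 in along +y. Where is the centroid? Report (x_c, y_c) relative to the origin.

Part | A | x̄ᵢ | ȳᵢ | A·x̄ᵢ | A·ȳᵢ
rectangular body | 12100.00 | 55.00 | 55.00 | 665500.00 | 665500.00
semicircular top | 4751.66 | 55.00 | 133.34 | 261341.24 | 633599.14
triangular fin | 1575.00 | 125.00 | 23.33 | 196875.00 | 36750.00
Σ | 18426.66 |  |  | 1123716.24 | 1335849.14
x_c = 1123716.24 / 18426.66 = 60.98 in
y_c = 1335849.14 / 18426.66 = 72.50 in

x_c = 60.98 in, y_c = 72.50 in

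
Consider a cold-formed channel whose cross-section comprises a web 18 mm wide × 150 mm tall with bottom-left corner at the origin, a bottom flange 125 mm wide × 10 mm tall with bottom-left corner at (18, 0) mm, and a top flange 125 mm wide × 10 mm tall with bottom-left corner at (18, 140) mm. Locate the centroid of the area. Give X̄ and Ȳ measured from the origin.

X̄ = 43.38 mm, Ȳ = 75.00 mm

Part | A | x̄ᵢ | ȳᵢ | A·x̄ᵢ | A·ȳᵢ
web | 2700.00 | 9.00 | 75.00 | 24300.00 | 202500.00
bottom flange | 1250.00 | 80.50 | 5.00 | 100625.00 | 6250.00
top flange | 1250.00 | 80.50 | 145.00 | 100625.00 | 181250.00
Σ | 5200.00 |  |  | 225550.00 | 390000.00
X̄ = 225550.00 / 5200.00 = 43.38 mm
Ȳ = 390000.00 / 5200.00 = 75.00 mm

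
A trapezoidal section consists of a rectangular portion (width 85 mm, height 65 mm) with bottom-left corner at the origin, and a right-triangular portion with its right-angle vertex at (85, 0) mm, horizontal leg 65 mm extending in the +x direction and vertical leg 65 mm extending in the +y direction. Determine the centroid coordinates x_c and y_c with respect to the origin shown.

Part | A | x̄ᵢ | ȳᵢ | A·x̄ᵢ | A·ȳᵢ
rectangular portion | 5525.00 | 42.50 | 32.50 | 234812.50 | 179562.50
triangular portion | 2112.50 | 106.67 | 21.67 | 225333.33 | 45770.83
Σ | 7637.50 |  |  | 460145.83 | 225333.33
x_c = 460145.83 / 7637.50 = 60.25 mm
y_c = 225333.33 / 7637.50 = 29.50 mm

x_c = 60.25 mm, y_c = 29.50 mm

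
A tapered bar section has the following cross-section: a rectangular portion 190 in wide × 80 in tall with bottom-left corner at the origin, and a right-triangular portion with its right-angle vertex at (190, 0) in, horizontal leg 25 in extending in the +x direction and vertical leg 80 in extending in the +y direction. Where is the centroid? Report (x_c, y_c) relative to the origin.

rectangular portion: A = 190 × 80 = 15200.00, centroid at (95.00, 40.00).
triangular portion: A = ½·25·80 = 1000.00, centroid at (198.33, 26.67).
ΣA = 16200.00 in²
ΣAx_c = (15200.00)(95.00) + (1000.00)(198.33) = 1642333.33 in³
ΣAy_c = (15200.00)(40.00) + (1000.00)(26.67) = 634666.67 in³
x_c = 1642333.33 / 16200.00 = 101.38 in
y_c = 634666.67 / 16200.00 = 39.18 in

x_c = 101.38 in, y_c = 39.18 in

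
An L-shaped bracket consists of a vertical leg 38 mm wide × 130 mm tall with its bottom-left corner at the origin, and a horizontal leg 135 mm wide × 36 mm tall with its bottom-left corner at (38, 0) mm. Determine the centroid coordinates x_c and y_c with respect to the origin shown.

x_c = 61.90 mm, y_c = 41.69 mm

Part | A | x̄ᵢ | ȳᵢ | A·x̄ᵢ | A·ȳᵢ
vertical leg | 4940.00 | 19.00 | 65.00 | 93860.00 | 321100.00
horizontal leg | 4860.00 | 105.50 | 18.00 | 512730.00 | 87480.00
Σ | 9800.00 |  |  | 606590.00 | 408580.00
x_c = 606590.00 / 9800.00 = 61.90 mm
y_c = 408580.00 / 9800.00 = 41.69 mm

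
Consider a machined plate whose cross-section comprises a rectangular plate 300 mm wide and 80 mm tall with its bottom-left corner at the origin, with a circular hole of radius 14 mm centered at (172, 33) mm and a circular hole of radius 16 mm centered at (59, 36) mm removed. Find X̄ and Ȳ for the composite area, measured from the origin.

X̄ = 152.64 mm, Ȳ = 40.33 mm

plate: A = 300 × 80 = 24000.00, centroid at (150.00, 40.00).
hole 1: A = −π·14² = -615.75, centroid at (172.00, 33.00).
hole 2: A = −π·16² = -804.25, centroid at (59.00, 36.00).
ΣA = 22580.00 mm²
ΣAX̄ = (24000.00)(150.00) + (-615.75)(172.00) + (-804.25)(59.00) = 3446640.01 mm³
ΣAȲ = (24000.00)(40.00) + (-615.75)(33.00) + (-804.25)(36.00) = 910727.26 mm³
X̄ = 3446640.01 / 22580.00 = 152.64 mm
Ȳ = 910727.26 / 22580.00 = 40.33 mm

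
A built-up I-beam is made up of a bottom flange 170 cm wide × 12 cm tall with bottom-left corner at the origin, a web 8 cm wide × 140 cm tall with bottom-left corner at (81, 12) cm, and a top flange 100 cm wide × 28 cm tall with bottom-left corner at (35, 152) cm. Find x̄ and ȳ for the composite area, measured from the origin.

Part | A | x̄ᵢ | ȳᵢ | A·x̄ᵢ | A·ȳᵢ
bottom flange | 2040.00 | 85.00 | 6.00 | 173400.00 | 12240.00
web | 1120.00 | 85.00 | 82.00 | 95200.00 | 91840.00
top flange | 2800.00 | 85.00 | 166.00 | 238000.00 | 464800.00
Σ | 5960.00 |  |  | 506600.00 | 568880.00
x̄ = 506600.00 / 5960.00 = 85.00 cm
ȳ = 568880.00 / 5960.00 = 95.45 cm

x̄ = 85.00 cm, ȳ = 95.45 cm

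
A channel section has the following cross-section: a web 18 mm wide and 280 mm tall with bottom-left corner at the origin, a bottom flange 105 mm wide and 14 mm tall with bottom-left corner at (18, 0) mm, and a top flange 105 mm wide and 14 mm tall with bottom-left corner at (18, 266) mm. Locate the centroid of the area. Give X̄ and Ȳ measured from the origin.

Part | A | x̄ᵢ | ȳᵢ | A·x̄ᵢ | A·ȳᵢ
web | 5040.00 | 9.00 | 140.00 | 45360.00 | 705600.00
bottom flange | 1470.00 | 70.50 | 7.00 | 103635.00 | 10290.00
top flange | 1470.00 | 70.50 | 273.00 | 103635.00 | 401310.00
Σ | 7980.00 |  |  | 252630.00 | 1117200.00
X̄ = 252630.00 / 7980.00 = 31.66 mm
Ȳ = 1117200.00 / 7980.00 = 140.00 mm

X̄ = 31.66 mm, Ȳ = 140.00 mm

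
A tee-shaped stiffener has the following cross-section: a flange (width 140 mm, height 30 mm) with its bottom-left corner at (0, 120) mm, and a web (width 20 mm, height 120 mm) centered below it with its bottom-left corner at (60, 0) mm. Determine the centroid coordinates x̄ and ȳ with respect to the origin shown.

web: A = 20 × 120 = 2400.00, centroid at (70.00, 60.00).
flange: A = 140 × 30 = 4200.00, centroid at (70.00, 135.00).
ΣA = 6600.00 mm²
ΣAx̄ = (2400.00)(70.00) + (4200.00)(70.00) = 462000.00 mm³
ΣAȳ = (2400.00)(60.00) + (4200.00)(135.00) = 711000.00 mm³
x̄ = 462000.00 / 6600.00 = 70.00 mm
ȳ = 711000.00 / 6600.00 = 107.73 mm

x̄ = 70.00 mm, ȳ = 107.73 mm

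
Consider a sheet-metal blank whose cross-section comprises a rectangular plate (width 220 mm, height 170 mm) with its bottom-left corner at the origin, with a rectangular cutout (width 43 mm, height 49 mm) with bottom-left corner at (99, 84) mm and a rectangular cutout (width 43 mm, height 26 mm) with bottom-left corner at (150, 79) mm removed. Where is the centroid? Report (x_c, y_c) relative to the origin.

x_c = 107.34 mm, y_c = 83.32 mm

plate: A = 220 × 170 = 37400.00, centroid at (110.00, 85.00).
hole 1: A = −(43 × 49) = -2107.00, centroid at (120.50, 108.50).
hole 2: A = −(43 × 26) = -1118.00, centroid at (171.50, 92.00).
ΣA = 34175.00 mm²
ΣAx_c = (37400.00)(110.00) + (-2107.00)(120.50) + (-1118.00)(171.50) = 3668369.50 mm³
ΣAy_c = (37400.00)(85.00) + (-2107.00)(108.50) + (-1118.00)(92.00) = 2847534.50 mm³
x_c = 3668369.50 / 34175.00 = 107.34 mm
y_c = 2847534.50 / 34175.00 = 83.32 mm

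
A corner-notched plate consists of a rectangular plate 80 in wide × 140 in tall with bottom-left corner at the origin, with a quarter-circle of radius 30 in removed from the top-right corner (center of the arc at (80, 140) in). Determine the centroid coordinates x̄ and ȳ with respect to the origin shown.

x̄ = 38.16 in, ȳ = 66.14 in

plate: A = 80 × 140 = 11200.00, centroid at (40.00, 70.00).
removed quarter-circle: A = −¼π·30² = -706.86, centroid at (67.27, 127.27).
ΣA = 10493.14 in²
ΣAx̄ = (11200.00)(40.00) + (-706.86)(67.27) = 400451.33 in³
ΣAȳ = (11200.00)(70.00) + (-706.86)(127.27) = 694039.83 in³
x̄ = 400451.33 / 10493.14 = 38.16 in
ȳ = 694039.83 / 10493.14 = 66.14 in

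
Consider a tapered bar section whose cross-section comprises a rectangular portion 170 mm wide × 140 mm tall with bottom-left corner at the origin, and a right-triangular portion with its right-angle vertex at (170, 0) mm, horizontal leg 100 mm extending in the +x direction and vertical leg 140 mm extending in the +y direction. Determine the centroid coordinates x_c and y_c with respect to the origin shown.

x_c = 111.89 mm, y_c = 64.70 mm

Part | A | x̄ᵢ | ȳᵢ | A·x̄ᵢ | A·ȳᵢ
rectangular portion | 23800.00 | 85.00 | 70.00 | 2023000.00 | 1666000.00
triangular portion | 7000.00 | 203.33 | 46.67 | 1423333.33 | 326666.67
Σ | 30800.00 |  |  | 3446333.33 | 1992666.67
x_c = 3446333.33 / 30800.00 = 111.89 mm
y_c = 1992666.67 / 30800.00 = 64.70 mm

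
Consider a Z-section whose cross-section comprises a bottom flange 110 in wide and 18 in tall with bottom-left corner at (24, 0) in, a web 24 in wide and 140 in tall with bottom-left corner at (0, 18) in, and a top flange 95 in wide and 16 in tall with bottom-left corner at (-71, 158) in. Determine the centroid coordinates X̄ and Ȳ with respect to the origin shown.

X̄ = 23.47 in, Ȳ = 82.48 in

bottom flange: A = 110 × 18 = 1980.00, centroid at (79.00, 9.00).
web: A = 24 × 140 = 3360.00, centroid at (12.00, 88.00).
top flange: A = 95 × 16 = 1520.00, centroid at (-23.50, 166.00).
ΣA = 6860.00 in², ΣAX̄ = 161020.00 in³, ΣAȲ = 565820.00 in³.
X̄ = 161020.00/6860.00 = 23.47 in; Ȳ = 565820.00/6860.00 = 82.48 in.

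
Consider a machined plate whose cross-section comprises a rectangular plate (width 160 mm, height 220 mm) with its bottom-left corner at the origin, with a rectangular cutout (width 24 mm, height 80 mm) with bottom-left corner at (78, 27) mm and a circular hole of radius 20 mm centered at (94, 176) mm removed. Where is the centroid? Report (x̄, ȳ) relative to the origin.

x̄ = 78.85 mm, ȳ = 109.99 mm

Part | A | x̄ᵢ | ȳᵢ | A·x̄ᵢ | A·ȳᵢ
plate | 35200.00 | 80.00 | 110.00 | 2816000.00 | 3872000.00
hole 1 | -1920.00 | 90.00 | 67.00 | -172800.00 | -128640.00
hole 2 | -1256.64 | 94.00 | 176.00 | -118123.88 | -221168.12
Σ | 32023.36 |  |  | 2525076.12 | 3522191.88
x̄ = 2525076.12 / 32023.36 = 78.85 mm
ȳ = 3522191.88 / 32023.36 = 109.99 mm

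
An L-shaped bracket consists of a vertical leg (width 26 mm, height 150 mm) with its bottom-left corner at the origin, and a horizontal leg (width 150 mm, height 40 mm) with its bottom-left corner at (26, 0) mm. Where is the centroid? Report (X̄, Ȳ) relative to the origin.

X̄ = 66.33 mm, Ȳ = 41.67 mm

Part | A | x̄ᵢ | ȳᵢ | A·x̄ᵢ | A·ȳᵢ
vertical leg | 3900.00 | 13.00 | 75.00 | 50700.00 | 292500.00
horizontal leg | 6000.00 | 101.00 | 20.00 | 606000.00 | 120000.00
Σ | 9900.00 |  |  | 656700.00 | 412500.00
X̄ = 656700.00 / 9900.00 = 66.33 mm
Ȳ = 412500.00 / 9900.00 = 41.67 mm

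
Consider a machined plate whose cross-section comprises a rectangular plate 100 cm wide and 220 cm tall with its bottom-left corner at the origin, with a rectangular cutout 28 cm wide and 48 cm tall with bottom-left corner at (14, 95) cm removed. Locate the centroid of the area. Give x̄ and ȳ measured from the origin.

x̄ = 51.43 cm, ȳ = 109.41 cm

Part | A | x̄ᵢ | ȳᵢ | A·x̄ᵢ | A·ȳᵢ
plate | 22000.00 | 50.00 | 110.00 | 1100000.00 | 2420000.00
hole | -1344.00 | 28.00 | 119.00 | -37632.00 | -159936.00
Σ | 20656.00 |  |  | 1062368.00 | 2260064.00
x̄ = 1062368.00 / 20656.00 = 51.43 cm
ȳ = 2260064.00 / 20656.00 = 109.41 cm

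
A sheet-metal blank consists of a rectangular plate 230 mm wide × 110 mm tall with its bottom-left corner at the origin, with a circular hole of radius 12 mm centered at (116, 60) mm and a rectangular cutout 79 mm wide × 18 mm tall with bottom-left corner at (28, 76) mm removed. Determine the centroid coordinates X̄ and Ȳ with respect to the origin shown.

Part | A | x̄ᵢ | ȳᵢ | A·x̄ᵢ | A·ȳᵢ
plate | 25300.00 | 115.00 | 55.00 | 2909500.00 | 1391500.00
hole 1 | -452.39 | 116.00 | 60.00 | -52477.16 | -27143.36
hole 2 | -1422.00 | 67.50 | 85.00 | -95985.00 | -120870.00
Σ | 23425.61 |  |  | 2761037.84 | 1243486.64
X̄ = 2761037.84 / 23425.61 = 117.86 mm
Ȳ = 1243486.64 / 23425.61 = 53.08 mm

X̄ = 117.86 mm, Ȳ = 53.08 mm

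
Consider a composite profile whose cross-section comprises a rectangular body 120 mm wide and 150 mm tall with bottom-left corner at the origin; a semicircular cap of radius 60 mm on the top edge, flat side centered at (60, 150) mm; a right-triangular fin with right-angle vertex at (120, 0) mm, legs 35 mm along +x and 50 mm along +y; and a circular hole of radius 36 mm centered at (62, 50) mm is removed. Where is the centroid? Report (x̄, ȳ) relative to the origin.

Part | A | x̄ᵢ | ȳᵢ | A·x̄ᵢ | A·ȳᵢ
rectangular body | 18000.00 | 60.00 | 75.00 | 1080000.00 | 1350000.00
semicircular top | 5654.87 | 60.00 | 175.46 | 339292.01 | 992230.02
triangular fin | 875.00 | 131.67 | 16.67 | 115208.33 | 14583.33
hole | -4071.50 | 62.00 | 50.00 | -252433.25 | -203575.20
Σ | 20458.36 |  |  | 1282067.09 | 2153238.15
x̄ = 1282067.09 / 20458.36 = 62.67 mm
ȳ = 2153238.15 / 20458.36 = 105.25 mm

x̄ = 62.67 mm, ȳ = 105.25 mm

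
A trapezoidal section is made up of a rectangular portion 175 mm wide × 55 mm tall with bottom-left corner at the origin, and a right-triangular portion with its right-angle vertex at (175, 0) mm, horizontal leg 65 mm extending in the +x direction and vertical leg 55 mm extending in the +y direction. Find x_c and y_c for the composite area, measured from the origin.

x_c = 104.60 mm, y_c = 26.06 mm

rectangular portion: A = 175 × 55 = 9625.00, centroid at (87.50, 27.50).
triangular portion: A = ½·65·55 = 1787.50, centroid at (196.67, 18.33).
ΣA = 11412.50 mm², ΣAx_c = 1193729.17 mm³, ΣAy_c = 297458.33 mm³.
x_c = 1193729.17/11412.50 = 104.60 mm; y_c = 297458.33/11412.50 = 26.06 mm.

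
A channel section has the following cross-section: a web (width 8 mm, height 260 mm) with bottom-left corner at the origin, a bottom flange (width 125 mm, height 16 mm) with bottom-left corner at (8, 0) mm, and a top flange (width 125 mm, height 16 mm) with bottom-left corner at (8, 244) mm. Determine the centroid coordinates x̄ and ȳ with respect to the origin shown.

x̄ = 47.75 mm, ȳ = 130.00 mm

web: A = 8 × 260 = 2080.00, centroid at (4.00, 130.00).
bottom flange: A = 125 × 16 = 2000.00, centroid at (70.50, 8.00).
top flange: A = 125 × 16 = 2000.00, centroid at (70.50, 252.00).
ΣA = 6080.00 mm²
ΣAx̄ = (2080.00)(4.00) + (2000.00)(70.50) + (2000.00)(70.50) = 290320.00 mm³
ΣAȳ = (2080.00)(130.00) + (2000.00)(8.00) + (2000.00)(252.00) = 790400.00 mm³
x̄ = 290320.00 / 6080.00 = 47.75 mm
ȳ = 790400.00 / 6080.00 = 130.00 mm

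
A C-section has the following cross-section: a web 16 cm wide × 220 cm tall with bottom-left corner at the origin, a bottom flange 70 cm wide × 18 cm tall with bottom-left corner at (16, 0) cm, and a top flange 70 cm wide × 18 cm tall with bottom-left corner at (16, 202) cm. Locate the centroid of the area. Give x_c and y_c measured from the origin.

Part | A | x̄ᵢ | ȳᵢ | A·x̄ᵢ | A·ȳᵢ
web | 3520.00 | 8.00 | 110.00 | 28160.00 | 387200.00
bottom flange | 1260.00 | 51.00 | 9.00 | 64260.00 | 11340.00
top flange | 1260.00 | 51.00 | 211.00 | 64260.00 | 265860.00
Σ | 6040.00 |  |  | 156680.00 | 664400.00
x_c = 156680.00 / 6040.00 = 25.94 cm
y_c = 664400.00 / 6040.00 = 110.00 cm

x_c = 25.94 cm, y_c = 110.00 cm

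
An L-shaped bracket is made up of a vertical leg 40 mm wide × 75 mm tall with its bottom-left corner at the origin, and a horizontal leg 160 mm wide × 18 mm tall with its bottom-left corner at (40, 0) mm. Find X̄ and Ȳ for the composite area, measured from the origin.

Part | A | x̄ᵢ | ȳᵢ | A·x̄ᵢ | A·ȳᵢ
vertical leg | 3000.00 | 20.00 | 37.50 | 60000.00 | 112500.00
horizontal leg | 2880.00 | 120.00 | 9.00 | 345600.00 | 25920.00
Σ | 5880.00 |  |  | 405600.00 | 138420.00
X̄ = 405600.00 / 5880.00 = 68.98 mm
Ȳ = 138420.00 / 5880.00 = 23.54 mm

X̄ = 68.98 mm, Ȳ = 23.54 mm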